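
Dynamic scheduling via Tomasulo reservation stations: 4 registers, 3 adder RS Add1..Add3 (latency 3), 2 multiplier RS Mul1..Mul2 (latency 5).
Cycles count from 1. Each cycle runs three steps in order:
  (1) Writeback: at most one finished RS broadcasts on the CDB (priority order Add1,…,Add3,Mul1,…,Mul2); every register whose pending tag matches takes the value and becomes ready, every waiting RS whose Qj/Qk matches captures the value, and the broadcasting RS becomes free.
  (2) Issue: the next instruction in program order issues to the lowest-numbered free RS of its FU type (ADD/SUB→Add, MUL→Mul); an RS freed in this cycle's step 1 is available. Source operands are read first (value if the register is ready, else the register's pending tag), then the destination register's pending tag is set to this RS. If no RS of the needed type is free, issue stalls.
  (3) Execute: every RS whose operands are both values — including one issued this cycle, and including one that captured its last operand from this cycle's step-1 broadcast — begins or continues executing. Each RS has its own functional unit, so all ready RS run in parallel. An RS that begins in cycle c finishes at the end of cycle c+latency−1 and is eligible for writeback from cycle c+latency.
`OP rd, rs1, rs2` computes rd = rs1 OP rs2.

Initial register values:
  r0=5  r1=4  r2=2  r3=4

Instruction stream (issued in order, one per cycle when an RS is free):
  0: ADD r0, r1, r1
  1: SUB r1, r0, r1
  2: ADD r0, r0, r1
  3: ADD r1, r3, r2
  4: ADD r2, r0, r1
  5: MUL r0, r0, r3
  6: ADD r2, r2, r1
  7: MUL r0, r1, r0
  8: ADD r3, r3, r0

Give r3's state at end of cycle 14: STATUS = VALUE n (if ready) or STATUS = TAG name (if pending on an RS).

c1: issue ADD r0<-Add1 | r0:Add1,r1:4,r2:2,r3:4
c2: issue SUB r1<-Add2 | r0:Add1,r1:Add2,r2:2,r3:4
c3: issue ADD r0<-Add3 | r0:Add3,r1:Add2,r2:2,r3:4
c4: CDB Add1=8; issue ADD r1<-Add1 | r0:Add3,r1:Add1,r2:2,r3:4
c5: stall | r0:Add3,r1:Add1,r2:2,r3:4
c6: stall | r0:Add3,r1:Add1,r2:2,r3:4
c7: CDB Add1=6; issue ADD r2<-Add1 | r0:Add3,r1:6,r2:Add1,r3:4
c8: CDB Add2=4; issue MUL r0<-Mul1 | r0:Mul1,r1:6,r2:Add1,r3:4
c9: issue ADD r2<-Add2 | r0:Mul1,r1:6,r2:Add2,r3:4
c10: issue MUL r0<-Mul2 | r0:Mul2,r1:6,r2:Add2,r3:4
c11: CDB Add3=12; issue ADD r3<-Add3 | r0:Mul2,r1:6,r2:Add2,r3:Add3
c12: - | r0:Mul2,r1:6,r2:Add2,r3:Add3
c13: - | r0:Mul2,r1:6,r2:Add2,r3:Add3
c14: CDB Add1=18 | r0:Mul2,r1:6,r2:Add2,r3:Add3

STATUS = TAG Add3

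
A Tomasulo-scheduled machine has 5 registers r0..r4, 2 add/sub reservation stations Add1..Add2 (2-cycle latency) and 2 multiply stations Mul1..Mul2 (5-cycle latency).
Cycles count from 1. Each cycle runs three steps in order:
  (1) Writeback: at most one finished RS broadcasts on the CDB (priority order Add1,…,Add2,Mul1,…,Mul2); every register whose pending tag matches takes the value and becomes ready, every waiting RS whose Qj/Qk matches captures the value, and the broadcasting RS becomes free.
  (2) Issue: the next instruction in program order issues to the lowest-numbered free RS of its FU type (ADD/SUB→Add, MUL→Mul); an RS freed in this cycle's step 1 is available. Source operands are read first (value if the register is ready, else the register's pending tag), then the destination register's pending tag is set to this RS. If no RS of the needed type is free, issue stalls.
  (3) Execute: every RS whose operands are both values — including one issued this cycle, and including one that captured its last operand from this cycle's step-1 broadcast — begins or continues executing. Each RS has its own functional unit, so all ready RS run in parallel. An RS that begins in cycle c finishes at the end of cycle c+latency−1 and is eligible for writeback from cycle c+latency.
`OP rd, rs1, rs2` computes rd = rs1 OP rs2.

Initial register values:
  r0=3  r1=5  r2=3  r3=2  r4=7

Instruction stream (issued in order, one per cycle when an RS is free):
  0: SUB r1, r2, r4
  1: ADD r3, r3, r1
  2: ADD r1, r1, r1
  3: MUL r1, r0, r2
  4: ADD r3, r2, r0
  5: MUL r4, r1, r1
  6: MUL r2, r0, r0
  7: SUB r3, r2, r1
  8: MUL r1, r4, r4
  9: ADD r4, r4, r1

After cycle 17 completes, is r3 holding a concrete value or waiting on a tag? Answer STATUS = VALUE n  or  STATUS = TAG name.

STATUS = VALUE 0

  c1: issue SUB r1<-Add1  regs: r0:3,r1:Add1,r2:3,r3:2,r4:7
  c2: issue ADD r3<-Add2  regs: r0:3,r1:Add1,r2:3,r3:Add2,r4:7
  c3: CDB Add1=-4; issue ADD r1<-Add1  regs: r0:3,r1:Add1,r2:3,r3:Add2,r4:7
  c4: issue MUL r1<-Mul1  regs: r0:3,r1:Mul1,r2:3,r3:Add2,r4:7
  c5: CDB Add1=-8; issue ADD r3<-Add1  regs: r0:3,r1:Mul1,r2:3,r3:Add1,r4:7
  c6: CDB Add2=-2; issue MUL r4<-Mul2  regs: r0:3,r1:Mul1,r2:3,r3:Add1,r4:Mul2
  c7: CDB Add1=6; stall  regs: r0:3,r1:Mul1,r2:3,r3:6,r4:Mul2
  c8: stall  regs: r0:3,r1:Mul1,r2:3,r3:6,r4:Mul2
  c9: CDB Mul1=9; issue MUL r2<-Mul1  regs: r0:3,r1:9,r2:Mul1,r3:6,r4:Mul2
  c10: issue SUB r3<-Add1  regs: r0:3,r1:9,r2:Mul1,r3:Add1,r4:Mul2
  c11: stall  regs: r0:3,r1:9,r2:Mul1,r3:Add1,r4:Mul2
  c12: stall  regs: r0:3,r1:9,r2:Mul1,r3:Add1,r4:Mul2
  c13: stall  regs: r0:3,r1:9,r2:Mul1,r3:Add1,r4:Mul2
  c14: CDB Mul1=9; issue MUL r1<-Mul1  regs: r0:3,r1:Mul1,r2:9,r3:Add1,r4:Mul2
  c15: CDB Mul2=81; issue ADD r4<-Add2  regs: r0:3,r1:Mul1,r2:9,r3:Add1,r4:Add2
  c16: CDB Add1=0  regs: r0:3,r1:Mul1,r2:9,r3:0,r4:Add2
  c17: -  regs: r0:3,r1:Mul1,r2:9,r3:0,r4:Add2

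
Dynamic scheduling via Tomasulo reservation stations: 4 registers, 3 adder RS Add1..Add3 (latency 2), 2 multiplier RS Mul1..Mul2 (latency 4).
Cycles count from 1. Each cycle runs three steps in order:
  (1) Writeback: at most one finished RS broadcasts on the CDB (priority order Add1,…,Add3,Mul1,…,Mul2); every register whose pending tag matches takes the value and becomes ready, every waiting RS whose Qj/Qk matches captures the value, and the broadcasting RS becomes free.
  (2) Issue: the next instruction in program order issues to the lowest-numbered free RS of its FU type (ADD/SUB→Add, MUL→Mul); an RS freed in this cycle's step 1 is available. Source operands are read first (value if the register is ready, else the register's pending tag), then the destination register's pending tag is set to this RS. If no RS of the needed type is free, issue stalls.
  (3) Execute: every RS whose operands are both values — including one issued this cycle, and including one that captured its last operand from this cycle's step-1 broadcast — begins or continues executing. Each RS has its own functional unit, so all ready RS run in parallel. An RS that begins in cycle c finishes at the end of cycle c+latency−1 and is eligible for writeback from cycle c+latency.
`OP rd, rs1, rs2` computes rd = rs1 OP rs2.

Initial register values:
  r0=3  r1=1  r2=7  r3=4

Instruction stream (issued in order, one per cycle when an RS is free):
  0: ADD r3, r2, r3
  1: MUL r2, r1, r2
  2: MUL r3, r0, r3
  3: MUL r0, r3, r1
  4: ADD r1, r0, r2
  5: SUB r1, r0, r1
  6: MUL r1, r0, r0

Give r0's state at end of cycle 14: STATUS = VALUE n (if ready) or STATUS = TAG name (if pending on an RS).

  c1: issue ADD r3<-Add1  regs: r0:3,r1:1,r2:7,r3:Add1
  c2: issue MUL r2<-Mul1  regs: r0:3,r1:1,r2:Mul1,r3:Add1
  c3: CDB Add1=11; issue MUL r3<-Mul2  regs: r0:3,r1:1,r2:Mul1,r3:Mul2
  c4: stall  regs: r0:3,r1:1,r2:Mul1,r3:Mul2
  c5: stall  regs: r0:3,r1:1,r2:Mul1,r3:Mul2
  c6: CDB Mul1=7; issue MUL r0<-Mul1  regs: r0:Mul1,r1:1,r2:7,r3:Mul2
  c7: CDB Mul2=33; issue ADD r1<-Add1  regs: r0:Mul1,r1:Add1,r2:7,r3:33
  c8: issue SUB r1<-Add2  regs: r0:Mul1,r1:Add2,r2:7,r3:33
  c9: issue MUL r1<-Mul2  regs: r0:Mul1,r1:Mul2,r2:7,r3:33
  c10: -  regs: r0:Mul1,r1:Mul2,r2:7,r3:33
  c11: CDB Mul1=33  regs: r0:33,r1:Mul2,r2:7,r3:33
  c12: -  regs: r0:33,r1:Mul2,r2:7,r3:33
  c13: CDB Add1=40  regs: r0:33,r1:Mul2,r2:7,r3:33
  c14: -  regs: r0:33,r1:Mul2,r2:7,r3:33

STATUS = VALUE 33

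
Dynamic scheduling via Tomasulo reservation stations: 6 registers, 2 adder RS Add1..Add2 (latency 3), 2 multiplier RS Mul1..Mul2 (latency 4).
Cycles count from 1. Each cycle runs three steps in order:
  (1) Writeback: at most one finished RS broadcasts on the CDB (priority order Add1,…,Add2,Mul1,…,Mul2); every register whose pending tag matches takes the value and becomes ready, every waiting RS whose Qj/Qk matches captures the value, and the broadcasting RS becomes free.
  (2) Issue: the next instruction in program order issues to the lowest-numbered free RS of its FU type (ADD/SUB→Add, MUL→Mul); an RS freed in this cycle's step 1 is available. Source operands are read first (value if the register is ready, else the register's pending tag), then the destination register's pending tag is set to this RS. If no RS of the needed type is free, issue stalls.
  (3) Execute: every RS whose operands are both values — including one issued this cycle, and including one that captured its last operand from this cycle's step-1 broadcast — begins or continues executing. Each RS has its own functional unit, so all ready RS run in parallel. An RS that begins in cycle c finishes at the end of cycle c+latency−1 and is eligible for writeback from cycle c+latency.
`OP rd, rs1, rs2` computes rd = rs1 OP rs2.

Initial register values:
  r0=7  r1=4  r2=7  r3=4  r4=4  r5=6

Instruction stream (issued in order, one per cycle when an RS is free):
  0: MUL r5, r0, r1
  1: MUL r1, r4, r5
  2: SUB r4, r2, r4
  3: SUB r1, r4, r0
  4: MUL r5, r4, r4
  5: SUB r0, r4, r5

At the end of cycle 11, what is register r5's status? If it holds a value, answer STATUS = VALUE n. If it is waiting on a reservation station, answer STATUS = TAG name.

STATUS = VALUE 9

cycle 1: issue MUL r5<-Mul1 // r0:7,r1:4,r2:7,r3:4,r4:4,r5:Mul1
cycle 2: issue MUL r1<-Mul2 // r0:7,r1:Mul2,r2:7,r3:4,r4:4,r5:Mul1
cycle 3: issue SUB r4<-Add1 // r0:7,r1:Mul2,r2:7,r3:4,r4:Add1,r5:Mul1
cycle 4: issue SUB r1<-Add2 // r0:7,r1:Add2,r2:7,r3:4,r4:Add1,r5:Mul1
cycle 5: CDB Mul1=28; issue MUL r5<-Mul1 // r0:7,r1:Add2,r2:7,r3:4,r4:Add1,r5:Mul1
cycle 6: CDB Add1=3; issue SUB r0<-Add1 // r0:Add1,r1:Add2,r2:7,r3:4,r4:3,r5:Mul1
cycle 7: - // r0:Add1,r1:Add2,r2:7,r3:4,r4:3,r5:Mul1
cycle 8: - // r0:Add1,r1:Add2,r2:7,r3:4,r4:3,r5:Mul1
cycle 9: CDB Add2=-4 // r0:Add1,r1:-4,r2:7,r3:4,r4:3,r5:Mul1
cycle 10: CDB Mul1=9 // r0:Add1,r1:-4,r2:7,r3:4,r4:3,r5:9
cycle 11: CDB Mul2=112 // r0:Add1,r1:-4,r2:7,r3:4,r4:3,r5:9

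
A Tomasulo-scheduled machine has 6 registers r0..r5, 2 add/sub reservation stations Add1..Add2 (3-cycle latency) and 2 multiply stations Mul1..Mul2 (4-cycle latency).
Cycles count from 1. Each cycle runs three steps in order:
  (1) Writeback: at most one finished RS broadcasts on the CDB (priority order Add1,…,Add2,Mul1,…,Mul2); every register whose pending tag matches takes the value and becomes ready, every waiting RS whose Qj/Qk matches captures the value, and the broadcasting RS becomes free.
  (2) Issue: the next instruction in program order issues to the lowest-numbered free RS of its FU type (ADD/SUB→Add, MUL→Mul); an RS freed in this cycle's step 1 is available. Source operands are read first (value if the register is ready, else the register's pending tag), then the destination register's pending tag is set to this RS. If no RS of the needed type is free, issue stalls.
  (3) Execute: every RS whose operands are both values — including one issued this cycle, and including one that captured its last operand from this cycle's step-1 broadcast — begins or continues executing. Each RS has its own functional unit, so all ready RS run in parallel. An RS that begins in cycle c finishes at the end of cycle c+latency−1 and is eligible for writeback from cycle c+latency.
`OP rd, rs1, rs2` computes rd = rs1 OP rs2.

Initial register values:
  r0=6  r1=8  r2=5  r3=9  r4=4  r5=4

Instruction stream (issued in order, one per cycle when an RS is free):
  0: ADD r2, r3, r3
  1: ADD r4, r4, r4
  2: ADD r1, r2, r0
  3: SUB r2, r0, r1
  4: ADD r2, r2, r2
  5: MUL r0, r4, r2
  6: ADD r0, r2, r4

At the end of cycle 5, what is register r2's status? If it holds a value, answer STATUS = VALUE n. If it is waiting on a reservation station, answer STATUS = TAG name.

STATUS = TAG Add2

  c1: issue ADD r2<-Add1  regs: r0:6,r1:8,r2:Add1,r3:9,r4:4,r5:4
  c2: issue ADD r4<-Add2  regs: r0:6,r1:8,r2:Add1,r3:9,r4:Add2,r5:4
  c3: stall  regs: r0:6,r1:8,r2:Add1,r3:9,r4:Add2,r5:4
  c4: CDB Add1=18; issue ADD r1<-Add1  regs: r0:6,r1:Add1,r2:18,r3:9,r4:Add2,r5:4
  c5: CDB Add2=8; issue SUB r2<-Add2  regs: r0:6,r1:Add1,r2:Add2,r3:9,r4:8,r5:4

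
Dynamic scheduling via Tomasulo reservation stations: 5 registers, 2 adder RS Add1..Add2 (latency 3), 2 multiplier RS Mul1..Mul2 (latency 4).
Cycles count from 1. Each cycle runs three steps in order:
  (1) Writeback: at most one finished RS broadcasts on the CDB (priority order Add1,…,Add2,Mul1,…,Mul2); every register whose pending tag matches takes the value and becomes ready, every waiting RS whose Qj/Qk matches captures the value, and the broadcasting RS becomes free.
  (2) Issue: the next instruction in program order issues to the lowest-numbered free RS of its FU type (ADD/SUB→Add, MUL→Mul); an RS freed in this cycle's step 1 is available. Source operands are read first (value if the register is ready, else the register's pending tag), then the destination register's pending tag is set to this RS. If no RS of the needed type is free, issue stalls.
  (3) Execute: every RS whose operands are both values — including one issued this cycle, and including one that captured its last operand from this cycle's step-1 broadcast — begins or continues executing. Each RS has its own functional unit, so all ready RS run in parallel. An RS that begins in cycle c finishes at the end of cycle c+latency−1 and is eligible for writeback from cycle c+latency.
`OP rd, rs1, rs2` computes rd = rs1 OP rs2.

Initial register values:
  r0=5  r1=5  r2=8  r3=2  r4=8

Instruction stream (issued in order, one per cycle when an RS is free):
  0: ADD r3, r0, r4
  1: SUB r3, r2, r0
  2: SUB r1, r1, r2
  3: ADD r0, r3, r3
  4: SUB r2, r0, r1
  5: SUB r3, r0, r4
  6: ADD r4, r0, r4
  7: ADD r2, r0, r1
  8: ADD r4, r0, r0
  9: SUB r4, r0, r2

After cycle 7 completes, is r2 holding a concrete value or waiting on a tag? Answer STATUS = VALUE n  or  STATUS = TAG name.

STATUS = TAG Add1

c1: issue ADD r3<-Add1 | r0:5,r1:5,r2:8,r3:Add1,r4:8
c2: issue SUB r3<-Add2 | r0:5,r1:5,r2:8,r3:Add2,r4:8
c3: stall | r0:5,r1:5,r2:8,r3:Add2,r4:8
c4: CDB Add1=13; issue SUB r1<-Add1 | r0:5,r1:Add1,r2:8,r3:Add2,r4:8
c5: CDB Add2=3; issue ADD r0<-Add2 | r0:Add2,r1:Add1,r2:8,r3:3,r4:8
c6: stall | r0:Add2,r1:Add1,r2:8,r3:3,r4:8
c7: CDB Add1=-3; issue SUB r2<-Add1 | r0:Add2,r1:-3,r2:Add1,r3:3,r4:8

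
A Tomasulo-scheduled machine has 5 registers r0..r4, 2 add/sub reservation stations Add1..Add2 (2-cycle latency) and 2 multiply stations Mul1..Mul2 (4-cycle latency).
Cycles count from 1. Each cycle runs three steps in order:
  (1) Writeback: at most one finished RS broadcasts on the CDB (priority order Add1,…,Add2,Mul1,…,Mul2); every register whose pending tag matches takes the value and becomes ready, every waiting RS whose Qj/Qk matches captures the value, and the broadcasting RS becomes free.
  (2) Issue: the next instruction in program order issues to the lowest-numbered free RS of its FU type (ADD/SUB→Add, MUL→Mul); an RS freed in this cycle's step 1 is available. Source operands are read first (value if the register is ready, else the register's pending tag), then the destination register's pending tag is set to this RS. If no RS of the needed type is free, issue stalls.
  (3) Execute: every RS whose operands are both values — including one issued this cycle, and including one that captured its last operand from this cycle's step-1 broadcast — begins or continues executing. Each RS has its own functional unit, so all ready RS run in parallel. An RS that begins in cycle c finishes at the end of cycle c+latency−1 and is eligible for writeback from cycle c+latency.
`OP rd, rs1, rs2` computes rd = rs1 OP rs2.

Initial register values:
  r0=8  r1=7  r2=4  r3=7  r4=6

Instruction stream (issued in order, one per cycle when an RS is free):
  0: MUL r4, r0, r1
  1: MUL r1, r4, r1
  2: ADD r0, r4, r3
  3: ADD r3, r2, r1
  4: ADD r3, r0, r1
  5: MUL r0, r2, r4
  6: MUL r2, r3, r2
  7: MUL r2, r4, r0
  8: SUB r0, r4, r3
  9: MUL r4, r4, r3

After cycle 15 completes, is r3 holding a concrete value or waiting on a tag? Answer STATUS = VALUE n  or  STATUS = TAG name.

STATUS = VALUE 455

cycle 1: issue MUL r4<-Mul1 // r0:8,r1:7,r2:4,r3:7,r4:Mul1
cycle 2: issue MUL r1<-Mul2 // r0:8,r1:Mul2,r2:4,r3:7,r4:Mul1
cycle 3: issue ADD r0<-Add1 // r0:Add1,r1:Mul2,r2:4,r3:7,r4:Mul1
cycle 4: issue ADD r3<-Add2 // r0:Add1,r1:Mul2,r2:4,r3:Add2,r4:Mul1
cycle 5: CDB Mul1=56; stall // r0:Add1,r1:Mul2,r2:4,r3:Add2,r4:56
cycle 6: stall // r0:Add1,r1:Mul2,r2:4,r3:Add2,r4:56
cycle 7: CDB Add1=63; issue ADD r3<-Add1 // r0:63,r1:Mul2,r2:4,r3:Add1,r4:56
cycle 8: issue MUL r0<-Mul1 // r0:Mul1,r1:Mul2,r2:4,r3:Add1,r4:56
cycle 9: CDB Mul2=392; issue MUL r2<-Mul2 // r0:Mul1,r1:392,r2:Mul2,r3:Add1,r4:56
cycle 10: stall // r0:Mul1,r1:392,r2:Mul2,r3:Add1,r4:56
cycle 11: CDB Add1=455; stall // r0:Mul1,r1:392,r2:Mul2,r3:455,r4:56
cycle 12: CDB Add2=396; stall // r0:Mul1,r1:392,r2:Mul2,r3:455,r4:56
cycle 13: CDB Mul1=224; issue MUL r2<-Mul1 // r0:224,r1:392,r2:Mul1,r3:455,r4:56
cycle 14: issue SUB r0<-Add1 // r0:Add1,r1:392,r2:Mul1,r3:455,r4:56
cycle 15: CDB Mul2=1820; issue MUL r4<-Mul2 // r0:Add1,r1:392,r2:Mul1,r3:455,r4:Mul2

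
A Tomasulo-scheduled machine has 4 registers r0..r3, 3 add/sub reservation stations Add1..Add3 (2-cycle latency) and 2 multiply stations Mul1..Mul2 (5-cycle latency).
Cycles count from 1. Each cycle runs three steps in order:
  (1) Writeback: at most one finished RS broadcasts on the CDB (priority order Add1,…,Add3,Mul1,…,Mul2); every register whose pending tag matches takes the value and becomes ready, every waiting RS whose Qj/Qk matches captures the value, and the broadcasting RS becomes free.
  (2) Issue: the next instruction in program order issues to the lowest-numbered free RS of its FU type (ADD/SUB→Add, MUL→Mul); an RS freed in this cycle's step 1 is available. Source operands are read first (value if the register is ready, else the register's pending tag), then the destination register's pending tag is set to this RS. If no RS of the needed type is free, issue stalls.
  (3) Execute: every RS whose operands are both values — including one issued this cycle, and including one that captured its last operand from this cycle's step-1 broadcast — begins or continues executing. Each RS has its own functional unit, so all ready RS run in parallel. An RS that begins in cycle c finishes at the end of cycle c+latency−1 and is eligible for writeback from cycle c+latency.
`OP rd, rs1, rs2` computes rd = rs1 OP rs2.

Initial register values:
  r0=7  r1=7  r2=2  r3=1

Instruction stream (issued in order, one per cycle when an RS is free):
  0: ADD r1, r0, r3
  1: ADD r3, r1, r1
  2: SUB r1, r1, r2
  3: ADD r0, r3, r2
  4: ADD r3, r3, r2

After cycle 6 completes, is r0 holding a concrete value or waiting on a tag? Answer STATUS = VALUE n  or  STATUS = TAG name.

STATUS = TAG Add3

cycle 1: issue ADD r1<-Add1 // r0:7,r1:Add1,r2:2,r3:1
cycle 2: issue ADD r3<-Add2 // r0:7,r1:Add1,r2:2,r3:Add2
cycle 3: CDB Add1=8; issue SUB r1<-Add1 // r0:7,r1:Add1,r2:2,r3:Add2
cycle 4: issue ADD r0<-Add3 // r0:Add3,r1:Add1,r2:2,r3:Add2
cycle 5: CDB Add1=6; issue ADD r3<-Add1 // r0:Add3,r1:6,r2:2,r3:Add1
cycle 6: CDB Add2=16 // r0:Add3,r1:6,r2:2,r3:Add1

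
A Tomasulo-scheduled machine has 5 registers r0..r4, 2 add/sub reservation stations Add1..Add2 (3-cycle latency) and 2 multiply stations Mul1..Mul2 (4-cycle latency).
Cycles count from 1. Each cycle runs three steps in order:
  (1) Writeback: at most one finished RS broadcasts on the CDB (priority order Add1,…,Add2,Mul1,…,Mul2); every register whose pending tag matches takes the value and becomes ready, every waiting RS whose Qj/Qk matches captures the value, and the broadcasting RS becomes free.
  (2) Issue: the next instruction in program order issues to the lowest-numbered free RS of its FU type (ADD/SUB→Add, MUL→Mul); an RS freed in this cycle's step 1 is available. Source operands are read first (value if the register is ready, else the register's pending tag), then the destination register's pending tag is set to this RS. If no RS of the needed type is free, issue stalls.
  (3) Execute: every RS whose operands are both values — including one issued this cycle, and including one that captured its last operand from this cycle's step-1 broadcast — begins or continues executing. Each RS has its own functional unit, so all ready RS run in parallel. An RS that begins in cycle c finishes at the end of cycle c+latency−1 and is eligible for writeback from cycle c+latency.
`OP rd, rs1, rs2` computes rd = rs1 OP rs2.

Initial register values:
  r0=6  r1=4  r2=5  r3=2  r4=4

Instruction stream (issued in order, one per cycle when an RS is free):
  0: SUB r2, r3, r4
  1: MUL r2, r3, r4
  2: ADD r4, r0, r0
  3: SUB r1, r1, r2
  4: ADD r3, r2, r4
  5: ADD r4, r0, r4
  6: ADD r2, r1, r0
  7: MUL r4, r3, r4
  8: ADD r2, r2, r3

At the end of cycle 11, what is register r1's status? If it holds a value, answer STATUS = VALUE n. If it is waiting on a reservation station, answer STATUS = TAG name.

STATUS = VALUE -4

  c1: issue SUB r2<-Add1  regs: r0:6,r1:4,r2:Add1,r3:2,r4:4
  c2: issue MUL r2<-Mul1  regs: r0:6,r1:4,r2:Mul1,r3:2,r4:4
  c3: issue ADD r4<-Add2  regs: r0:6,r1:4,r2:Mul1,r3:2,r4:Add2
  c4: CDB Add1=-2; issue SUB r1<-Add1  regs: r0:6,r1:Add1,r2:Mul1,r3:2,r4:Add2
  c5: stall  regs: r0:6,r1:Add1,r2:Mul1,r3:2,r4:Add2
  c6: CDB Add2=12; issue ADD r3<-Add2  regs: r0:6,r1:Add1,r2:Mul1,r3:Add2,r4:12
  c7: CDB Mul1=8; stall  regs: r0:6,r1:Add1,r2:8,r3:Add2,r4:12
  c8: stall  regs: r0:6,r1:Add1,r2:8,r3:Add2,r4:12
  c9: stall  regs: r0:6,r1:Add1,r2:8,r3:Add2,r4:12
  c10: CDB Add1=-4; issue ADD r4<-Add1  regs: r0:6,r1:-4,r2:8,r3:Add2,r4:Add1
  c11: CDB Add2=20; issue ADD r2<-Add2  regs: r0:6,r1:-4,r2:Add2,r3:20,r4:Add1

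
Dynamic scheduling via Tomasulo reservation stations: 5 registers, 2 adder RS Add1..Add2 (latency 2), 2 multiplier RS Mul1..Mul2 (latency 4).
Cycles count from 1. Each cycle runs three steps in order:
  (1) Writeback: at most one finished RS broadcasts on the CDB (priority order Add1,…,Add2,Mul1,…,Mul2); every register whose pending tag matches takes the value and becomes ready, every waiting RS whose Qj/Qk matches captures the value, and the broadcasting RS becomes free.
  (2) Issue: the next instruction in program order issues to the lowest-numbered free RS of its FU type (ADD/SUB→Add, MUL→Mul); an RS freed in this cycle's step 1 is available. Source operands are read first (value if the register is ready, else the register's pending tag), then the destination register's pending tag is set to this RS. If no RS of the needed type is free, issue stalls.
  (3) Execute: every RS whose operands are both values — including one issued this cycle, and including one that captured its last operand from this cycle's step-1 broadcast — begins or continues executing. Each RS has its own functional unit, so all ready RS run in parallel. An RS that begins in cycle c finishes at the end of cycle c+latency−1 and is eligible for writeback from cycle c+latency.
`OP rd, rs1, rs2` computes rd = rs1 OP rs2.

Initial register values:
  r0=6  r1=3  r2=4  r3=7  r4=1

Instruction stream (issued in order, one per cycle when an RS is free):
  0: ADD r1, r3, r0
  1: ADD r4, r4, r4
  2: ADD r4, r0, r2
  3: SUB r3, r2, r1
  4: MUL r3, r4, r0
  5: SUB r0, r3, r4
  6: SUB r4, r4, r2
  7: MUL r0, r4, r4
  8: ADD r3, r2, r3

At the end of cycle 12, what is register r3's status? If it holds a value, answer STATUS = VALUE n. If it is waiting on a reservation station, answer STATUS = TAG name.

STATUS = TAG Add2

c1: issue ADD r1<-Add1 | r0:6,r1:Add1,r2:4,r3:7,r4:1
c2: issue ADD r4<-Add2 | r0:6,r1:Add1,r2:4,r3:7,r4:Add2
c3: CDB Add1=13; issue ADD r4<-Add1 | r0:6,r1:13,r2:4,r3:7,r4:Add1
c4: CDB Add2=2; issue SUB r3<-Add2 | r0:6,r1:13,r2:4,r3:Add2,r4:Add1
c5: CDB Add1=10; issue MUL r3<-Mul1 | r0:6,r1:13,r2:4,r3:Mul1,r4:10
c6: CDB Add2=-9; issue SUB r0<-Add1 | r0:Add1,r1:13,r2:4,r3:Mul1,r4:10
c7: issue SUB r4<-Add2 | r0:Add1,r1:13,r2:4,r3:Mul1,r4:Add2
c8: issue MUL r0<-Mul2 | r0:Mul2,r1:13,r2:4,r3:Mul1,r4:Add2
c9: CDB Add2=6; issue ADD r3<-Add2 | r0:Mul2,r1:13,r2:4,r3:Add2,r4:6
c10: CDB Mul1=60 | r0:Mul2,r1:13,r2:4,r3:Add2,r4:6
c11: - | r0:Mul2,r1:13,r2:4,r3:Add2,r4:6
c12: CDB Add1=50 | r0:Mul2,r1:13,r2:4,r3:Add2,r4:6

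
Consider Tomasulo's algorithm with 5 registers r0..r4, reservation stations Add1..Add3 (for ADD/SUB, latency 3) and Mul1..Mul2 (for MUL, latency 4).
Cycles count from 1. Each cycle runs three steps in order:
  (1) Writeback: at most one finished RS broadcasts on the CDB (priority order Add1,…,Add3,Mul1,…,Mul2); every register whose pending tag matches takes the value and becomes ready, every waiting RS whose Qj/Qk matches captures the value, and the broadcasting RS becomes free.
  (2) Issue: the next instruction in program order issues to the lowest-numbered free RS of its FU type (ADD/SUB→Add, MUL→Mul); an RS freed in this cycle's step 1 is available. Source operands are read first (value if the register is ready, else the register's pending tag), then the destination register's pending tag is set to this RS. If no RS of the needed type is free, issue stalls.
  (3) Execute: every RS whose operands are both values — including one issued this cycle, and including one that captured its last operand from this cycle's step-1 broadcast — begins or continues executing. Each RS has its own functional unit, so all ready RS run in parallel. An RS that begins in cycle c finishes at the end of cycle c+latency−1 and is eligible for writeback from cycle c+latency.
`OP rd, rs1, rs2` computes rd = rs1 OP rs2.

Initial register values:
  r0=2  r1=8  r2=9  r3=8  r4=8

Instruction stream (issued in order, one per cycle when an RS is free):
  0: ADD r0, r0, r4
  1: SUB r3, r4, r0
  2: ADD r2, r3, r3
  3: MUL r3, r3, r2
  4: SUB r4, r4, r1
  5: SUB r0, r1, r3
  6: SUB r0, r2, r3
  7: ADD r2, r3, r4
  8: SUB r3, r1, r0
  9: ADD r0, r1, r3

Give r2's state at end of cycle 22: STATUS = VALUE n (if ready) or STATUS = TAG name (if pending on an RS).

cycle 1: issue ADD r0<-Add1 // r0:Add1,r1:8,r2:9,r3:8,r4:8
cycle 2: issue SUB r3<-Add2 // r0:Add1,r1:8,r2:9,r3:Add2,r4:8
cycle 3: issue ADD r2<-Add3 // r0:Add1,r1:8,r2:Add3,r3:Add2,r4:8
cycle 4: CDB Add1=10; issue MUL r3<-Mul1 // r0:10,r1:8,r2:Add3,r3:Mul1,r4:8
cycle 5: issue SUB r4<-Add1 // r0:10,r1:8,r2:Add3,r3:Mul1,r4:Add1
cycle 6: stall // r0:10,r1:8,r2:Add3,r3:Mul1,r4:Add1
cycle 7: CDB Add2=-2; issue SUB r0<-Add2 // r0:Add2,r1:8,r2:Add3,r3:Mul1,r4:Add1
cycle 8: CDB Add1=0; issue SUB r0<-Add1 // r0:Add1,r1:8,r2:Add3,r3:Mul1,r4:0
cycle 9: stall // r0:Add1,r1:8,r2:Add3,r3:Mul1,r4:0
cycle 10: CDB Add3=-4; issue ADD r2<-Add3 // r0:Add1,r1:8,r2:Add3,r3:Mul1,r4:0
cycle 11: stall // r0:Add1,r1:8,r2:Add3,r3:Mul1,r4:0
cycle 12: stall // r0:Add1,r1:8,r2:Add3,r3:Mul1,r4:0
cycle 13: stall // r0:Add1,r1:8,r2:Add3,r3:Mul1,r4:0
cycle 14: CDB Mul1=8; stall // r0:Add1,r1:8,r2:Add3,r3:8,r4:0
cycle 15: stall // r0:Add1,r1:8,r2:Add3,r3:8,r4:0
cycle 16: stall // r0:Add1,r1:8,r2:Add3,r3:8,r4:0
cycle 17: CDB Add1=-12; issue SUB r3<-Add1 // r0:-12,r1:8,r2:Add3,r3:Add1,r4:0
cycle 18: CDB Add2=0; issue ADD r0<-Add2 // r0:Add2,r1:8,r2:Add3,r3:Add1,r4:0
cycle 19: CDB Add3=8 // r0:Add2,r1:8,r2:8,r3:Add1,r4:0
cycle 20: CDB Add1=20 // r0:Add2,r1:8,r2:8,r3:20,r4:0
cycle 21: - // r0:Add2,r1:8,r2:8,r3:20,r4:0
cycle 22: - // r0:Add2,r1:8,r2:8,r3:20,r4:0

STATUS = VALUE 8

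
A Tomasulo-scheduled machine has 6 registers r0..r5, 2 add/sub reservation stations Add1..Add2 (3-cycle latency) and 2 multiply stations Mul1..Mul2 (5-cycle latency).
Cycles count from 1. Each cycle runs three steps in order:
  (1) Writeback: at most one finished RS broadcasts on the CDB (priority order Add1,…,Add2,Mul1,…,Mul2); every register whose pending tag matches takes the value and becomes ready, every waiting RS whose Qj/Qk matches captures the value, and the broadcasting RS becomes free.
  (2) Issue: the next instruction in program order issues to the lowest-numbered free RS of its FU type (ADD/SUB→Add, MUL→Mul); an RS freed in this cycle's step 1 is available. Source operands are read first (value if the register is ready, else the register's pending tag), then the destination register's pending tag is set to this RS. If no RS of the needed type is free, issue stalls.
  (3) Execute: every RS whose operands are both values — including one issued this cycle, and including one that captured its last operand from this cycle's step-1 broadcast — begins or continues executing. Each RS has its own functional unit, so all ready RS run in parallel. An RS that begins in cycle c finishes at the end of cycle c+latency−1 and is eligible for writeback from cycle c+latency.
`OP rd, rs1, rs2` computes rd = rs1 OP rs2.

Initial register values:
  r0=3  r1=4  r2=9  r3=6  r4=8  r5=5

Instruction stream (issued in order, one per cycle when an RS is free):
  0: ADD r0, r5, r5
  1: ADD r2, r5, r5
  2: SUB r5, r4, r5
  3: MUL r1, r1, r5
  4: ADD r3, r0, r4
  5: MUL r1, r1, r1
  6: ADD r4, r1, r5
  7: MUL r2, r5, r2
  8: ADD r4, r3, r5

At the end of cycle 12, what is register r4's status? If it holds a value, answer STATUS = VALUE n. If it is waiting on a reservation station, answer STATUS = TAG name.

c1: issue ADD r0<-Add1 | r0:Add1,r1:4,r2:9,r3:6,r4:8,r5:5
c2: issue ADD r2<-Add2 | r0:Add1,r1:4,r2:Add2,r3:6,r4:8,r5:5
c3: stall | r0:Add1,r1:4,r2:Add2,r3:6,r4:8,r5:5
c4: CDB Add1=10; issue SUB r5<-Add1 | r0:10,r1:4,r2:Add2,r3:6,r4:8,r5:Add1
c5: CDB Add2=10; issue MUL r1<-Mul1 | r0:10,r1:Mul1,r2:10,r3:6,r4:8,r5:Add1
c6: issue ADD r3<-Add2 | r0:10,r1:Mul1,r2:10,r3:Add2,r4:8,r5:Add1
c7: CDB Add1=3; issue MUL r1<-Mul2 | r0:10,r1:Mul2,r2:10,r3:Add2,r4:8,r5:3
c8: issue ADD r4<-Add1 | r0:10,r1:Mul2,r2:10,r3:Add2,r4:Add1,r5:3
c9: CDB Add2=18; stall | r0:10,r1:Mul2,r2:10,r3:18,r4:Add1,r5:3
c10: stall | r0:10,r1:Mul2,r2:10,r3:18,r4:Add1,r5:3
c11: stall | r0:10,r1:Mul2,r2:10,r3:18,r4:Add1,r5:3
c12: CDB Mul1=12; issue MUL r2<-Mul1 | r0:10,r1:Mul2,r2:Mul1,r3:18,r4:Add1,r5:3

STATUS = TAG Add1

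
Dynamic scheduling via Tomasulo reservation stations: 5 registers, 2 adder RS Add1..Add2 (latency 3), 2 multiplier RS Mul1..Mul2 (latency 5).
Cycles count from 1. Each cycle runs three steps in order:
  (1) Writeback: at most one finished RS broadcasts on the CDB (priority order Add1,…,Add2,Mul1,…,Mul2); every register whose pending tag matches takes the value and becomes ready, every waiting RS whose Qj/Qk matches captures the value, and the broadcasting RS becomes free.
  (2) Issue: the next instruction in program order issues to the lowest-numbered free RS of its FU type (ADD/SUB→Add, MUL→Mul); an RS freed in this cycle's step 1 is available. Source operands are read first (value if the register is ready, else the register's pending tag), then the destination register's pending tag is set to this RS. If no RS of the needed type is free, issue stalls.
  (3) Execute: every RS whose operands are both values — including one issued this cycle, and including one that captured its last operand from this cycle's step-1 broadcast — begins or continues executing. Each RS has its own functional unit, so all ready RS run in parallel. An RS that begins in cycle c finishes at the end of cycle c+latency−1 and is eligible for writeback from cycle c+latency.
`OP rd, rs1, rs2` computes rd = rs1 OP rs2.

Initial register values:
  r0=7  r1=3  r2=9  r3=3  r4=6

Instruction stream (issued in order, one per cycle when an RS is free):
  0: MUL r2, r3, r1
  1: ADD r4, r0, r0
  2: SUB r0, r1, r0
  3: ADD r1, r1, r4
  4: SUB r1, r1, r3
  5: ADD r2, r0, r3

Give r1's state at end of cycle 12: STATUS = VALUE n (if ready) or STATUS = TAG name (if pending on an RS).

STATUS = VALUE 14

  c1: issue MUL r2<-Mul1  regs: r0:7,r1:3,r2:Mul1,r3:3,r4:6
  c2: issue ADD r4<-Add1  regs: r0:7,r1:3,r2:Mul1,r3:3,r4:Add1
  c3: issue SUB r0<-Add2  regs: r0:Add2,r1:3,r2:Mul1,r3:3,r4:Add1
  c4: stall  regs: r0:Add2,r1:3,r2:Mul1,r3:3,r4:Add1
  c5: CDB Add1=14; issue ADD r1<-Add1  regs: r0:Add2,r1:Add1,r2:Mul1,r3:3,r4:14
  c6: CDB Add2=-4; issue SUB r1<-Add2  regs: r0:-4,r1:Add2,r2:Mul1,r3:3,r4:14
  c7: CDB Mul1=9; stall  regs: r0:-4,r1:Add2,r2:9,r3:3,r4:14
  c8: CDB Add1=17; issue ADD r2<-Add1  regs: r0:-4,r1:Add2,r2:Add1,r3:3,r4:14
  c9: -  regs: r0:-4,r1:Add2,r2:Add1,r3:3,r4:14
  c10: -  regs: r0:-4,r1:Add2,r2:Add1,r3:3,r4:14
  c11: CDB Add1=-1  regs: r0:-4,r1:Add2,r2:-1,r3:3,r4:14
  c12: CDB Add2=14  regs: r0:-4,r1:14,r2:-1,r3:3,r4:14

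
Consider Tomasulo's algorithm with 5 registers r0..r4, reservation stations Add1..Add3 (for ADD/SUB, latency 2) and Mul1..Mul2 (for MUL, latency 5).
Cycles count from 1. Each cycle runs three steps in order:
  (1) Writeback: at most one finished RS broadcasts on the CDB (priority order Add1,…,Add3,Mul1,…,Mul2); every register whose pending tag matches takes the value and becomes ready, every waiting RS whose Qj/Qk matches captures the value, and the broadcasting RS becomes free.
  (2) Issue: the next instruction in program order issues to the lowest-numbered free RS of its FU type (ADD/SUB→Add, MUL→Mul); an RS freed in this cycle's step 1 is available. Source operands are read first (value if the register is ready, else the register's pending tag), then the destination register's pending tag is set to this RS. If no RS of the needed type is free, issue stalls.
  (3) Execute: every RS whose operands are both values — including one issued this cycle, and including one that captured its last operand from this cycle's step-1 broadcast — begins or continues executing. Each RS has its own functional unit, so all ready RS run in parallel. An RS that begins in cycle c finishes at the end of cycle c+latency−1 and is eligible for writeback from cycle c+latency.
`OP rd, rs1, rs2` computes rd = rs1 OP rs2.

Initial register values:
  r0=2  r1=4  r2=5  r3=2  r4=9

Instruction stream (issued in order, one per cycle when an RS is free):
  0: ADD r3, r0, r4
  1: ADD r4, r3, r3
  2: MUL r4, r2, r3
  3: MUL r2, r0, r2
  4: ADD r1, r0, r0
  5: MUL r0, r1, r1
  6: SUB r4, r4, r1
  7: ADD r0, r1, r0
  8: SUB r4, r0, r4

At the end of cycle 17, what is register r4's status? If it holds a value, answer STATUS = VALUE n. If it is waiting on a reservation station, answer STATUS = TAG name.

cycle 1: issue ADD r3<-Add1 // r0:2,r1:4,r2:5,r3:Add1,r4:9
cycle 2: issue ADD r4<-Add2 // r0:2,r1:4,r2:5,r3:Add1,r4:Add2
cycle 3: CDB Add1=11; issue MUL r4<-Mul1 // r0:2,r1:4,r2:5,r3:11,r4:Mul1
cycle 4: issue MUL r2<-Mul2 // r0:2,r1:4,r2:Mul2,r3:11,r4:Mul1
cycle 5: CDB Add2=22; issue ADD r1<-Add1 // r0:2,r1:Add1,r2:Mul2,r3:11,r4:Mul1
cycle 6: stall // r0:2,r1:Add1,r2:Mul2,r3:11,r4:Mul1
cycle 7: CDB Add1=4; stall // r0:2,r1:4,r2:Mul2,r3:11,r4:Mul1
cycle 8: CDB Mul1=55; issue MUL r0<-Mul1 // r0:Mul1,r1:4,r2:Mul2,r3:11,r4:55
cycle 9: CDB Mul2=10; issue SUB r4<-Add1 // r0:Mul1,r1:4,r2:10,r3:11,r4:Add1
cycle 10: issue ADD r0<-Add2 // r0:Add2,r1:4,r2:10,r3:11,r4:Add1
cycle 11: CDB Add1=51; issue SUB r4<-Add1 // r0:Add2,r1:4,r2:10,r3:11,r4:Add1
cycle 12: - // r0:Add2,r1:4,r2:10,r3:11,r4:Add1
cycle 13: CDB Mul1=16 // r0:Add2,r1:4,r2:10,r3:11,r4:Add1
cycle 14: - // r0:Add2,r1:4,r2:10,r3:11,r4:Add1
cycle 15: CDB Add2=20 // r0:20,r1:4,r2:10,r3:11,r4:Add1
cycle 16: - // r0:20,r1:4,r2:10,r3:11,r4:Add1
cycle 17: CDB Add1=-31 // r0:20,r1:4,r2:10,r3:11,r4:-31

STATUS = VALUE -31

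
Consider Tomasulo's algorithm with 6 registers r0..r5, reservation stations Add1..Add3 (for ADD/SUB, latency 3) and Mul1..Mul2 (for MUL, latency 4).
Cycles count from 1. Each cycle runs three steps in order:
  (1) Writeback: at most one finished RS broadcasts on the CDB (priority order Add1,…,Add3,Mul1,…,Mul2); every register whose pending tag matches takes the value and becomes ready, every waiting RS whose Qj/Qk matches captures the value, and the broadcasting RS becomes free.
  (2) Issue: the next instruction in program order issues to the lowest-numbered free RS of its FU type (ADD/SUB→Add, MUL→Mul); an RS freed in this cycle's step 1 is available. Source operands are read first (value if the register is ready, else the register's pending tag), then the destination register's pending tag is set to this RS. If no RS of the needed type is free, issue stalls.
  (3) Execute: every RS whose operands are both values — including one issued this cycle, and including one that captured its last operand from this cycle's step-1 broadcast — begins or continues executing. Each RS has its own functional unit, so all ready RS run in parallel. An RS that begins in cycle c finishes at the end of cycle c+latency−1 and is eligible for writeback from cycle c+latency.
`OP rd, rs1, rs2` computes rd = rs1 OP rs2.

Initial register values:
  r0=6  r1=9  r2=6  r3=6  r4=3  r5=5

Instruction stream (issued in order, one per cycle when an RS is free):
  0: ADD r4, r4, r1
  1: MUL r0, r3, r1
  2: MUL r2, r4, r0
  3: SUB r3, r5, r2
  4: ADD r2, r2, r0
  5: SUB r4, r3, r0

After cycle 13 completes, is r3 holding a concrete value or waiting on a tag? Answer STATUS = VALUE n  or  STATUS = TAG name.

cycle 1: issue ADD r4<-Add1 // r0:6,r1:9,r2:6,r3:6,r4:Add1,r5:5
cycle 2: issue MUL r0<-Mul1 // r0:Mul1,r1:9,r2:6,r3:6,r4:Add1,r5:5
cycle 3: issue MUL r2<-Mul2 // r0:Mul1,r1:9,r2:Mul2,r3:6,r4:Add1,r5:5
cycle 4: CDB Add1=12; issue SUB r3<-Add1 // r0:Mul1,r1:9,r2:Mul2,r3:Add1,r4:12,r5:5
cycle 5: issue ADD r2<-Add2 // r0:Mul1,r1:9,r2:Add2,r3:Add1,r4:12,r5:5
cycle 6: CDB Mul1=54; issue SUB r4<-Add3 // r0:54,r1:9,r2:Add2,r3:Add1,r4:Add3,r5:5
cycle 7: - // r0:54,r1:9,r2:Add2,r3:Add1,r4:Add3,r5:5
cycle 8: - // r0:54,r1:9,r2:Add2,r3:Add1,r4:Add3,r5:5
cycle 9: - // r0:54,r1:9,r2:Add2,r3:Add1,r4:Add3,r5:5
cycle 10: CDB Mul2=648 // r0:54,r1:9,r2:Add2,r3:Add1,r4:Add3,r5:5
cycle 11: - // r0:54,r1:9,r2:Add2,r3:Add1,r4:Add3,r5:5
cycle 12: - // r0:54,r1:9,r2:Add2,r3:Add1,r4:Add3,r5:5
cycle 13: CDB Add1=-643 // r0:54,r1:9,r2:Add2,r3:-643,r4:Add3,r5:5

STATUS = VALUE -643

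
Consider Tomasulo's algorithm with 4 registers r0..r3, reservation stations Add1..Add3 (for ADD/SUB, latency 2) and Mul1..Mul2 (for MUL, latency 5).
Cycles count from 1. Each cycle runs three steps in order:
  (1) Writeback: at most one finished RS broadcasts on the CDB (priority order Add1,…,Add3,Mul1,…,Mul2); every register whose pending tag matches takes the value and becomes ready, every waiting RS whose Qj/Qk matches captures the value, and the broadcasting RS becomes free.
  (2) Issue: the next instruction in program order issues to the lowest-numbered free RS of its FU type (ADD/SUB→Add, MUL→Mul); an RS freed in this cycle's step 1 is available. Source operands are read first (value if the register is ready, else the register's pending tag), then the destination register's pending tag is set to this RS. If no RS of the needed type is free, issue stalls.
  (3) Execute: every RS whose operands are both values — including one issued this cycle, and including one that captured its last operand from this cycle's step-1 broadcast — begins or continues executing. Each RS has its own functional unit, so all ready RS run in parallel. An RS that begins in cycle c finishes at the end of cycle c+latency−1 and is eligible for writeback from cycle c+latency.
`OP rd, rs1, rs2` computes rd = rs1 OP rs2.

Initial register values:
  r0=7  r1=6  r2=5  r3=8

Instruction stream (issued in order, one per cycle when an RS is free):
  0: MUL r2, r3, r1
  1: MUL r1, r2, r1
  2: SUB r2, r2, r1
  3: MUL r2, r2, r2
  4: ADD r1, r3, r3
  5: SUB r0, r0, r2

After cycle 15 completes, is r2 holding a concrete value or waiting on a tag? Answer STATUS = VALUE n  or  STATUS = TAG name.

  c1: issue MUL r2<-Mul1  regs: r0:7,r1:6,r2:Mul1,r3:8
  c2: issue MUL r1<-Mul2  regs: r0:7,r1:Mul2,r2:Mul1,r3:8
  c3: issue SUB r2<-Add1  regs: r0:7,r1:Mul2,r2:Add1,r3:8
  c4: stall  regs: r0:7,r1:Mul2,r2:Add1,r3:8
  c5: stall  regs: r0:7,r1:Mul2,r2:Add1,r3:8
  c6: CDB Mul1=48; issue MUL r2<-Mul1  regs: r0:7,r1:Mul2,r2:Mul1,r3:8
  c7: issue ADD r1<-Add2  regs: r0:7,r1:Add2,r2:Mul1,r3:8
  c8: issue SUB r0<-Add3  regs: r0:Add3,r1:Add2,r2:Mul1,r3:8
  c9: CDB Add2=16  regs: r0:Add3,r1:16,r2:Mul1,r3:8
  c10: -  regs: r0:Add3,r1:16,r2:Mul1,r3:8
  c11: CDB Mul2=288  regs: r0:Add3,r1:16,r2:Mul1,r3:8
  c12: -  regs: r0:Add3,r1:16,r2:Mul1,r3:8
  c13: CDB Add1=-240  regs: r0:Add3,r1:16,r2:Mul1,r3:8
  c14: -  regs: r0:Add3,r1:16,r2:Mul1,r3:8
  c15: -  regs: r0:Add3,r1:16,r2:Mul1,r3:8

STATUS = TAG Mul1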